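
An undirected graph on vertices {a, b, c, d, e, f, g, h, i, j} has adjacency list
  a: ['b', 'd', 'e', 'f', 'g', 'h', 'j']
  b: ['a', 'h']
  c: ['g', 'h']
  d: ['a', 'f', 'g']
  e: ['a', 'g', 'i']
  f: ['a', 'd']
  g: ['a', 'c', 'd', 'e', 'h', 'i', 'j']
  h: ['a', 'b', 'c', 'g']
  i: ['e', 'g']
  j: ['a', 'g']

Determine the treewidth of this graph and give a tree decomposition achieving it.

Treewidth 2.
One such decomposition:
Bags: B1 = {a, e, g}  B2 = {a, g, h}  B3 = {c, g, h}  B4 = {a, b, h}  B5 = {e, g, i}  B6 = {a, g, j}  B7 = {a, d, g}  B8 = {a, d, f}
Tree: B1–B2, B2–B3, B2–B4, B1–B5, B1–B6, B1–B7, B7–B8

Each bag holds 3 vertices, so the decomposition has width 2, which upper-bounds the treewidth. Conversely, {c, g, h} is a clique of size 3, and the vertices of any clique must share a bag in every tree decomposition; so some bag has ≥ 3 vertices and tw(G) ≥ 2. Therefore the treewidth is 2.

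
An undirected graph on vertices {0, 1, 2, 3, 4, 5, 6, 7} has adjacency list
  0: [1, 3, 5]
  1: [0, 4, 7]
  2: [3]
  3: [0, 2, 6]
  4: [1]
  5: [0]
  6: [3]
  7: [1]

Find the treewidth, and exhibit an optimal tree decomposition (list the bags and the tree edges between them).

Each bag holds 2 vertices, so the decomposition has width 1, which upper-bounds the treewidth. G has an edge, so its treewidth is at least 1. Therefore the treewidth is 1.

Treewidth 1.
One such decomposition:
Bags: B1 = {0, 3}  B2 = {0, 1}  B3 = {2, 3}  B4 = {3, 6}  B5 = {1, 4}  B6 = {0, 5}  B7 = {1, 7}
Tree: B1–B2, B1–B3, B3–B4, B2–B5, B1–B6, B2–B7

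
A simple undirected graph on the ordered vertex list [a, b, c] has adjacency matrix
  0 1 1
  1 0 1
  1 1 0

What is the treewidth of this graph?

2

A width-2 tree decomposition is:
Bags: B1 = {a, b, c}
Tree: (single bag)
With just one bag of size 3, the width is 3 − 1 = 2, so tw(G) ≤ 2. Conversely, {a, b, c} is a clique of size 3, and the vertices of any clique must share a bag in every tree decomposition; so some bag has ≥ 3 vertices and tw(G) ≥ 2. Combining the bounds, tw(G) = 2.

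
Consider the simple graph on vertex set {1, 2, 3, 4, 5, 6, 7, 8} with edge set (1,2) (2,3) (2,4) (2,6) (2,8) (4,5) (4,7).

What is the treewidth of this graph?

1

A width-1 tree decomposition is:
Bags: B1 = {2, 4}  B2 = {4, 5}  B3 = {4, 7}  B4 = {2, 8}  B5 = {2, 3}  B6 = {1, 2}  B7 = {2, 6}
Tree: B1–B2, B2–B3, B1–B4, B4–B5, B4–B6, B1–B7
The largest bag has 2 vertices, giving width 1; this decomposition certifies tw(G) ≤ 1. Since G has at least one edge (e.g. 4–2), it is not an edgeless graph, so tw(G) ≥ 1. Combining the bounds, tw(G) = 1.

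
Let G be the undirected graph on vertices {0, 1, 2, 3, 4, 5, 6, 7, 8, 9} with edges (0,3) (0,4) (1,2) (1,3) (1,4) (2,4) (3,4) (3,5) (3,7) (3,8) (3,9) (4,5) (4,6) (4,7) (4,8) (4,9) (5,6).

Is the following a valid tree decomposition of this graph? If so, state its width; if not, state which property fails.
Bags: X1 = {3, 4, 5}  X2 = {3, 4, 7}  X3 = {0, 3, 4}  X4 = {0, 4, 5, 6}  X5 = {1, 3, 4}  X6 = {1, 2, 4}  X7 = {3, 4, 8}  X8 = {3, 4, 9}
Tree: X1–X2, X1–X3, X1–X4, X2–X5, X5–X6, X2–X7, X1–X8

No — bags containing vertex 0 are not connected in the tree.

A tree decomposition must satisfy three properties: every vertex lies in some bag; for every edge, both endpoints lie together in some bag; and for every vertex, the bags containing it form a connected subtree. Here bags containing vertex 0 are not connected in the tree, so the decomposition is invalid.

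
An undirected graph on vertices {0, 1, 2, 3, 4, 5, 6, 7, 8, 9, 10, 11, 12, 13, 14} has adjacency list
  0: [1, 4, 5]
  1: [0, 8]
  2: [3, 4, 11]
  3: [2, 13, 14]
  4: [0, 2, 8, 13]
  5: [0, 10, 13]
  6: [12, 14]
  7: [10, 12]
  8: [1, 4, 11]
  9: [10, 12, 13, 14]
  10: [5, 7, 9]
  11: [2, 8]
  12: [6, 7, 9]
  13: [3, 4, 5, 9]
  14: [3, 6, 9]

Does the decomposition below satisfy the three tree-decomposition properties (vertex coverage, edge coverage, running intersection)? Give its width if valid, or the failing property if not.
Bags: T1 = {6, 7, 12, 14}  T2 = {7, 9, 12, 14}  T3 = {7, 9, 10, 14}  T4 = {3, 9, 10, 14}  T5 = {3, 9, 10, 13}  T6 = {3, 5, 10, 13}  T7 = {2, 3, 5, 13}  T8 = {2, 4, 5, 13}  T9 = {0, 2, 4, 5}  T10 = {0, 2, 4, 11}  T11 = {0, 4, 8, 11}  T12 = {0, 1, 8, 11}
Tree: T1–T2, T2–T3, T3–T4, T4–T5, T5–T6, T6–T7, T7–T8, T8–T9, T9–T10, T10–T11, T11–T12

Yes; width 3.

Checking the three conditions: (i) the bags cover all of {0, 1, 2, 3, 4, 5, 6, 7, 8, 9, 10, 11, 12, 13, 14}; (ii) for each edge, some bag contains both endpoints; (iii) the bags containing any fixed vertex form a subtree. All hold, so the decomposition is valid with width 4 − 1 = 3.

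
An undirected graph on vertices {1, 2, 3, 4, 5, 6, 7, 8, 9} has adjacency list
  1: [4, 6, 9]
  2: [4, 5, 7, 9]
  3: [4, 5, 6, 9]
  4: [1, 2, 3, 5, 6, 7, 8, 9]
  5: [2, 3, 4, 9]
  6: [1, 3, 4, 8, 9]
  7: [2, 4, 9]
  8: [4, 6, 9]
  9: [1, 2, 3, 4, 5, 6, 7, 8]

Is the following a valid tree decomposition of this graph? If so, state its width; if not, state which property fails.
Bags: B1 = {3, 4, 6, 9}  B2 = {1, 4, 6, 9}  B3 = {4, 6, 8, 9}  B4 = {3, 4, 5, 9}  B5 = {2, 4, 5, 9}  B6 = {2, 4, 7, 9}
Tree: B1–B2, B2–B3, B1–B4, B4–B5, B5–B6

Yes; width 3.

Vertex coverage: the bags together contain {1, 2, 3, 4, 5, 6, 7, 8, 9}, the full vertex set. Edge coverage: each edge of G has both endpoints in at least one bag. Running intersection: for every vertex, the bags containing it form a connected subtree. All three properties hold, so this is a valid tree decomposition of width max|bag| − 1 = 3, and hence tw(G) ≤ 3.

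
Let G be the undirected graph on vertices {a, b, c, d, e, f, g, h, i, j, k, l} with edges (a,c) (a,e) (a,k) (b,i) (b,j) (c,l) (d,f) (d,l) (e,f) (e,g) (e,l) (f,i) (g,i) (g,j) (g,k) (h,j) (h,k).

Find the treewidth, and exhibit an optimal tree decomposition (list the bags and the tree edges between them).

Each bag holds 4 vertices, so the decomposition has width 3, which upper-bounds the treewidth. For the lower bound: the 4 vertex sets {c,d,l}, {a}, {e}, {f,g,i,k} are disjoint, each induces a connected subgraph, and every pair is joined by at least one edge of G. Contracting each set to a single vertex therefore yields K_{4} as a minor, and since treewidth is minor-monotone, tw(G) ≥ tw(K_{4}) = 3. Therefore the treewidth is 3.

Treewidth 3.
One such decomposition:
Bags: B1 = {a, c, d, l}  B2 = {a, d, e, l}  B3 = {a, d, e, f}  B4 = {a, e, f, k}  B5 = {e, f, g, k}  B6 = {f, g, i, k}  B7 = {g, h, i, k}  B8 = {g, h, i, j}  B9 = {b, h, i, j}
Tree: B1–B2, B2–B3, B3–B4, B4–B5, B5–B6, B6–B7, B7–B8, B8–B9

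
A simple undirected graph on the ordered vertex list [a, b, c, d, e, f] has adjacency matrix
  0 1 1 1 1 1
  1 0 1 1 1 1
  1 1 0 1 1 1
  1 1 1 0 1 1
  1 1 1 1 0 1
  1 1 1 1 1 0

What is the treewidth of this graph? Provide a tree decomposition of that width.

With just one bag of size 6, the width is 6 − 1 = 5, so tw(G) ≤ 5. Conversely, {a, b, c, d, e, f} is a clique of size 6, and the vertices of any clique must share a bag in every tree decomposition; so some bag has ≥ 6 vertices and tw(G) ≥ 5. Combining the bounds, tw(G) = 5.

Treewidth 5.
One optimal decomposition is:
Bags: B1 = {a, b, c, d, e, f}
Tree: (single bag)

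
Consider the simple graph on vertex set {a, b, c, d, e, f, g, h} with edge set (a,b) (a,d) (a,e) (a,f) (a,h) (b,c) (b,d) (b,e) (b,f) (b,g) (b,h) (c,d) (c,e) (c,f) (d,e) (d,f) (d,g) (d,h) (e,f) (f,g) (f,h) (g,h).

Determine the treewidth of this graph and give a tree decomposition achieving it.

Treewidth 4.
One such decomposition:
Bags: B1 = {b, c, d, e, f}  B2 = {a, b, d, e, f}  B3 = {a, b, d, f, h}  B4 = {b, d, f, g, h}
Tree: B1–B2, B2–B3, B3–B4

Every bag has size at most 5, so the width is 5 − 1 = 4 and tw(G) ≤ 4. On the other hand G contains the 5-clique {b, c, d, e, f}. A clique must lie in a single bag of any decomposition, so no decomposition can have width below 4. Hence tw(G) = 4 exactly.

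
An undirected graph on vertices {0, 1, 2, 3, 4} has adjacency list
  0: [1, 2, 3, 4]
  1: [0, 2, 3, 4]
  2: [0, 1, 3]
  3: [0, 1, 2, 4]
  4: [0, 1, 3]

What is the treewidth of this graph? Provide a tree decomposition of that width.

The largest bag has 4 vertices, giving width 3; this decomposition certifies tw(G) ≤ 3. Conversely, {0, 1, 2, 3} is a clique of size 4, and the vertices of any clique must share a bag in every tree decomposition; so some bag has ≥ 4 vertices and tw(G) ≥ 3. Hence tw(G) = 3 exactly.

Treewidth 3.
One such decomposition:
Bags: B1 = {0, 1, 2, 3}  B2 = {0, 1, 3, 4}
Tree: B1–B2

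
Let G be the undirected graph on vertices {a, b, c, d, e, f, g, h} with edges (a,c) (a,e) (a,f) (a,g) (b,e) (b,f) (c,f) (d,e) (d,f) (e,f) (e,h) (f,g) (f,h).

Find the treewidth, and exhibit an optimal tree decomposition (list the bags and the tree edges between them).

The largest bag has 3 vertices, giving width 2; this decomposition certifies tw(G) ≤ 2. On the other hand G contains the 3-clique {a, f, g}. A clique must lie in a single bag of any decomposition, so no decomposition can have width below 2. The upper and lower bounds meet at 2, so that is the treewidth.

Treewidth 2.
One such decomposition:
Bags: B1 = {e, f, h}  B2 = {a, e, f}  B3 = {a, f, g}  B4 = {a, c, f}  B5 = {b, e, f}  B6 = {d, e, f}
Tree: B1–B2, B2–B3, B2–B4, B1–B5, B5–B6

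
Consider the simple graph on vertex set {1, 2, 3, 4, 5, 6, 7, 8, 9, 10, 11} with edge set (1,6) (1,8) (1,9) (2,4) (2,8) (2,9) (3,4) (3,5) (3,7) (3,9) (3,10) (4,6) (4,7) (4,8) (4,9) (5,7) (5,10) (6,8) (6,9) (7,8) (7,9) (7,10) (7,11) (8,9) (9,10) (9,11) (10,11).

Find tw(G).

3

A width-3 tree decomposition is:
Bags: B1 = {2, 4, 8, 9}  B2 = {4, 7, 8, 9}  B3 = {3, 4, 7, 9}  B4 = {4, 6, 8, 9}  B5 = {1, 6, 8, 9}  B6 = {3, 7, 9, 10}  B7 = {7, 9, 10, 11}  B8 = {3, 5, 7, 10}
Tree: B1–B2, B2–B3, B1–B4, B4–B5, B3–B6, B6–B7, B6–B8
Every bag has size at most 4, so the width is 4 − 1 = 3 and tw(G) ≤ 3. For the lower bound, the 4 vertices {1, 6, 8, 9} are pairwise adjacent, and any tree decomposition puts a clique entirely inside one bag — forcing width ≥ 3. Therefore the treewidth is 3.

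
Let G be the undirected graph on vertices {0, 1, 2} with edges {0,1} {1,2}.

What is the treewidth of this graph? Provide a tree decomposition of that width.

Each bag holds 2 vertices, so the decomposition has width 1, which upper-bounds the treewidth. Since G has at least one edge (e.g. 1–0), it is not an edgeless graph, so tw(G) ≥ 1. Hence tw(G) = 1 exactly.

Treewidth 1.
Bags: B1 = {0, 1}  B2 = {1, 2}
Tree: B1–B2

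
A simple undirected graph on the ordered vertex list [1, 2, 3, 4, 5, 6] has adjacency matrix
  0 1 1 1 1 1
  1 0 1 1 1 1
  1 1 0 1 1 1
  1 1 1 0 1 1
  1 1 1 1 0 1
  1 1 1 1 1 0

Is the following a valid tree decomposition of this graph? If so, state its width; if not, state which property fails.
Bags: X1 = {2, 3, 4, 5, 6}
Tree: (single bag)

A tree decomposition must satisfy three properties: every vertex lies in some bag; for every edge, both endpoints lie together in some bag; and for every vertex, the bags containing it form a connected subtree. Here vertex 1 appears in no bag, so the decomposition is invalid.

No — vertex 1 appears in no bag.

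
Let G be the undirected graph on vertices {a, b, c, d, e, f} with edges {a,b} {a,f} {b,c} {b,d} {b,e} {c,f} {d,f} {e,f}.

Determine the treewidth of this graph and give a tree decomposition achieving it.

Treewidth 2.
Bags: B1 = {a, b, f}  B2 = {b, c, f}  B3 = {b, e, f}  B4 = {b, d, f}
Tree: B1–B2, B2–B3, B3–B4

Each bag holds 3 vertices, so the decomposition has width 2, which upper-bounds the treewidth. For the lower bound, G contains the cycle a–f–c–b–a, so G is not a forest; only forests have treewidth ≤ 1, hence tw(G) ≥ 2. The upper and lower bounds meet at 2, so that is the treewidth.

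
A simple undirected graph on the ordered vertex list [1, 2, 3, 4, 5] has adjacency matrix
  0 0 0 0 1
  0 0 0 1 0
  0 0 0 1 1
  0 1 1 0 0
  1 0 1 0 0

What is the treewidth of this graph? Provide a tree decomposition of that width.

Every bag has size at most 2, so the width is 2 − 1 = 1 and tw(G) ≤ 1. G has an edge, so its treewidth is at least 1. The upper and lower bounds meet at 1, so that is the treewidth.

Treewidth 1.
One such decomposition:
Bags: B1 = {2, 4}  B2 = {3, 4}  B3 = {3, 5}  B4 = {1, 5}
Tree: B1–B2, B2–B3, B3–B4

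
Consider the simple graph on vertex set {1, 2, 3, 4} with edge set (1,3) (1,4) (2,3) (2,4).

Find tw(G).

A width-2 tree decomposition is:
Bags: B1 = {2, 3, 4}  B2 = {1, 3, 4}
Tree: B1–B2
Every bag has size at most 3, so the width is 3 − 1 = 2 and tw(G) ≤ 2. Since 3–2–4–1–3 is a cycle in G, G is not acyclic. Forests are exactly the graphs of treewidth ≤ 1, so tw(G) ≥ 2. Therefore the treewidth is 2.

2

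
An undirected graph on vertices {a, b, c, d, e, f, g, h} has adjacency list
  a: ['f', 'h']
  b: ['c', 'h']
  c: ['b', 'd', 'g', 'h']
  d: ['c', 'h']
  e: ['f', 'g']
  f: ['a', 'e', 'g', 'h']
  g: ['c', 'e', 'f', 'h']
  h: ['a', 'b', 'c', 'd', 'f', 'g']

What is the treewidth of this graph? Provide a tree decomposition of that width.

The largest bag has 3 vertices, giving width 2; this decomposition certifies tw(G) ≤ 2. Conversely, {e, f, g} is a clique of size 3, and the vertices of any clique must share a bag in every tree decomposition; so some bag has ≥ 3 vertices and tw(G) ≥ 2. The upper and lower bounds meet at 2, so that is the treewidth.

Treewidth 2.
One such decomposition:
Bags: B1 = {c, g, h}  B2 = {f, g, h}  B3 = {a, f, h}  B4 = {e, f, g}  B5 = {c, d, h}  B6 = {b, c, h}
Tree: B1–B2, B2–B3, B2–B4, B1–B5, B5–B6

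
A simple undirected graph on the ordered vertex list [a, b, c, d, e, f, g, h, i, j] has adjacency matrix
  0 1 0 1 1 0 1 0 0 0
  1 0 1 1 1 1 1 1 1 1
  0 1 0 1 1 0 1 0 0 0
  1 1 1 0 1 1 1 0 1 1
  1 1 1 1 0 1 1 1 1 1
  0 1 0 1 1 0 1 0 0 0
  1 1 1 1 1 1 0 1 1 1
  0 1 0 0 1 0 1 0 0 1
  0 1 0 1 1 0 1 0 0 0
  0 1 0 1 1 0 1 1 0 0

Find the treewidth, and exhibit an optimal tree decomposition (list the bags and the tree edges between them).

Every bag has size at most 5, so the width is 5 − 1 = 4 and tw(G) ≤ 4. For the lower bound, the 5 vertices {b, d, e, f, g} are pairwise adjacent, and any tree decomposition puts a clique entirely inside one bag — forcing width ≥ 4. Hence tw(G) = 4 exactly.

Treewidth 4.
Bags: B1 = {b, d, e, g, j}  B2 = {b, e, g, h, j}  B3 = {b, c, d, e, g}  B4 = {a, b, d, e, g}  B5 = {b, d, e, f, g}  B6 = {b, d, e, g, i}
Tree: B1–B2, B1–B3, B3–B4, B1–B5, B4–B6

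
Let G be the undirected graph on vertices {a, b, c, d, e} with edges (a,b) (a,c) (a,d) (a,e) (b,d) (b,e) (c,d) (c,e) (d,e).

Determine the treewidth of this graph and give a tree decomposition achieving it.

Each bag holds 4 vertices, so the decomposition has width 3, which upper-bounds the treewidth. Conversely, {a, c, d, e} is a clique of size 4, and the vertices of any clique must share a bag in every tree decomposition; so some bag has ≥ 4 vertices and tw(G) ≥ 3. Combining the bounds, tw(G) = 3.

Treewidth 3.
Bags: B1 = {a, b, d, e}  B2 = {a, c, d, e}
Tree: B1–B2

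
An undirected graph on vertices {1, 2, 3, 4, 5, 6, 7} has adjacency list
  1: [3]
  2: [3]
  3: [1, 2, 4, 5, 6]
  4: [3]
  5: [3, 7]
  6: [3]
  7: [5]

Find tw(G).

A width-1 tree decomposition is:
Bags: B1 = {3, 4}  B2 = {1, 3}  B3 = {3, 5}  B4 = {5, 7}  B5 = {3, 6}  B6 = {2, 3}
Tree: B1–B2, B2–B3, B3–B4, B2–B5, B1–B6
The largest bag has 2 vertices, giving width 1; this decomposition certifies tw(G) ≤ 1. G has an edge, so its treewidth is at least 1. Combining the bounds, tw(G) = 1.

1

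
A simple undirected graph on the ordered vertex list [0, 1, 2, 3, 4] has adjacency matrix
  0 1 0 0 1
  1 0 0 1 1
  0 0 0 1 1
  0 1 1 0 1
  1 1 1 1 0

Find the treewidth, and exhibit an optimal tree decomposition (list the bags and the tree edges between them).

Treewidth 2.
One optimal decomposition is:
Bags: B1 = {2, 3, 4}  B2 = {1, 3, 4}  B3 = {0, 1, 4}
Tree: B1–B2, B2–B3

The largest bag has 3 vertices, giving width 2; this decomposition certifies tw(G) ≤ 2. Conversely, {0, 1, 4} is a clique of size 3, and the vertices of any clique must share a bag in every tree decomposition; so some bag has ≥ 3 vertices and tw(G) ≥ 2. Hence tw(G) = 2 exactly.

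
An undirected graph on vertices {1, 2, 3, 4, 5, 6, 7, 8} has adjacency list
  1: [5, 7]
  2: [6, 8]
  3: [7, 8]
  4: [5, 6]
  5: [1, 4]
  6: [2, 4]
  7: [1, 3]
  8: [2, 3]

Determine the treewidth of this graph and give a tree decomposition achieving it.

Treewidth 2.
Bags: B1 = {1, 3, 7}  B2 = {1, 3, 8}  B3 = {1, 2, 8}  B4 = {1, 2, 6}  B5 = {1, 4, 6}  B6 = {1, 4, 5}
Tree: B1–B2, B2–B3, B3–B4, B4–B5, B5–B6

Every bag has size at most 3, so the width is 3 − 1 = 2 and tw(G) ≤ 2. Since 1–7–3–8–2–6–4–5–1 is a cycle in G, G is not acyclic. Forests are exactly the graphs of treewidth ≤ 1, so tw(G) ≥ 2. Therefore the treewidth is 2.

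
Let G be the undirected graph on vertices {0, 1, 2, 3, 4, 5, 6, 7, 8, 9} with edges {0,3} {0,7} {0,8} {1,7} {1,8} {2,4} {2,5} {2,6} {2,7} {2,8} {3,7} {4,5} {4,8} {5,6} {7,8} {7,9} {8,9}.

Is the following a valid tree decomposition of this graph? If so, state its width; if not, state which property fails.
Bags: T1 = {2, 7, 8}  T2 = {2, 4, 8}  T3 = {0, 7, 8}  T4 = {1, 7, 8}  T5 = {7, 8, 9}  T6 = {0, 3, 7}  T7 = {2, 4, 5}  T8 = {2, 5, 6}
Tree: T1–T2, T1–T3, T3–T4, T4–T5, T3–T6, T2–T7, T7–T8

Yes; width 2.

Checking the three conditions: (i) the bags cover all of {0, 1, 2, 3, 4, 5, 6, 7, 8, 9}; (ii) for each edge, some bag contains both endpoints; (iii) the bags containing any fixed vertex form a subtree. All hold, so the decomposition is valid with width 3 − 1 = 2.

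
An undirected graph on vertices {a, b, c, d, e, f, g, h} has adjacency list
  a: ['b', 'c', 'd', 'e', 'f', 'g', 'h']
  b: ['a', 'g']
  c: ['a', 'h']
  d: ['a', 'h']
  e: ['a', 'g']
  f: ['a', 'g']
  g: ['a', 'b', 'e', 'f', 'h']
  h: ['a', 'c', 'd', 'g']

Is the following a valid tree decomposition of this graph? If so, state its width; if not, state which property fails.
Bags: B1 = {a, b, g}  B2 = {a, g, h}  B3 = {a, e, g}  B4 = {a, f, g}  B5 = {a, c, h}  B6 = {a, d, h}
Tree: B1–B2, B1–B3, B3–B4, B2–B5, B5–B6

Vertex coverage: the bags together contain {a, b, c, d, e, f, g, h}, the full vertex set. Edge coverage: each edge of G has both endpoints in at least one bag. Running intersection: for every vertex, the bags containing it form a connected subtree. All three properties hold, so this is a valid tree decomposition of width max|bag| − 1 = 2, and hence tw(G) ≤ 2.

Yes; width 2.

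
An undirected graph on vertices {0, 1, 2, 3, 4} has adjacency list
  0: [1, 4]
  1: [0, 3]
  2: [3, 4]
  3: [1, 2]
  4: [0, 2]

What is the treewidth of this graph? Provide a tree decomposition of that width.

Treewidth 2.
One optimal decomposition is:
Bags: B1 = {1, 2, 3}  B2 = {1, 2, 4}  B3 = {0, 1, 4}
Tree: B1–B2, B2–B3

The largest bag has 3 vertices, giving width 2; this decomposition certifies tw(G) ≤ 2. Since 1–3–2–4–0–1 is a cycle in G, G is not acyclic. Forests are exactly the graphs of treewidth ≤ 1, so tw(G) ≥ 2. Hence tw(G) = 2 exactly.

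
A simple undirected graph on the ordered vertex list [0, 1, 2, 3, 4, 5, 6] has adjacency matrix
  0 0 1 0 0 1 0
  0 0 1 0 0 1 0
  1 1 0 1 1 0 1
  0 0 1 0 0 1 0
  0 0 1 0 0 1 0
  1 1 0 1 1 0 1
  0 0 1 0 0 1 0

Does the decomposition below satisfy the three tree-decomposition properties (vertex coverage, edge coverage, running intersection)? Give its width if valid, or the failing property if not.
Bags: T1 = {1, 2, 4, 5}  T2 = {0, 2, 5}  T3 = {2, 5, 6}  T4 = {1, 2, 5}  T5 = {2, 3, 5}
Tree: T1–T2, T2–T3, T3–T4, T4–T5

A tree decomposition must satisfy three properties: every vertex lies in some bag; for every edge, both endpoints lie together in some bag; and for every vertex, the bags containing it form a connected subtree. Here bags containing vertex 1 are not connected in the tree, so the decomposition is invalid.

No — bags containing vertex 1 are not connected in the tree.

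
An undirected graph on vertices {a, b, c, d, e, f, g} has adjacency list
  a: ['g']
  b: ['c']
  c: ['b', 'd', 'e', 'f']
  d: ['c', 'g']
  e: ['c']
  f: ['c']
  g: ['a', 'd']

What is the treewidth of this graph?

A width-1 tree decomposition is:
Bags: B1 = {c, d}  B2 = {d, g}  B3 = {a, g}  B4 = {c, e}  B5 = {c, f}  B6 = {b, c}
Tree: B1–B2, B2–B3, B1–B4, B1–B5, B5–B6
The largest bag has 2 vertices, giving width 1; this decomposition certifies tw(G) ≤ 1. Since G has at least one edge (e.g. d–c), it is not an edgeless graph, so tw(G) ≥ 1. The upper and lower bounds meet at 1, so that is the treewidth.

1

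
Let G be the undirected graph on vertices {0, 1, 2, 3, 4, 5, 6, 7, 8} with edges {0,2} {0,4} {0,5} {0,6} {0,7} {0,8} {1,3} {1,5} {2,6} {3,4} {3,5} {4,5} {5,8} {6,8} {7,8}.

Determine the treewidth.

A width-2 tree decomposition is:
Bags: B1 = {0, 5, 8}  B2 = {0, 6, 8}  B3 = {0, 4, 5}  B4 = {3, 4, 5}  B5 = {0, 7, 8}  B6 = {1, 3, 5}  B7 = {0, 2, 6}
Tree: B1–B2, B1–B3, B3–B4, B1–B5, B4–B6, B2–B7
Every bag has size at most 3, so the width is 3 − 1 = 2 and tw(G) ≤ 2. Conversely, {0, 5, 8} is a clique of size 3, and the vertices of any clique must share a bag in every tree decomposition; so some bag has ≥ 3 vertices and tw(G) ≥ 2. Combining the bounds, tw(G) = 2.

2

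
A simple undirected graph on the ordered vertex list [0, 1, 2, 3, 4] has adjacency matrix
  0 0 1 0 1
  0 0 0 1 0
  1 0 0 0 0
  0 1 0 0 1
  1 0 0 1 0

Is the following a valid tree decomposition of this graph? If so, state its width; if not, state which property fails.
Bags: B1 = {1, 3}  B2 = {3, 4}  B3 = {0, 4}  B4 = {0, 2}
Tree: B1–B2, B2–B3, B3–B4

Yes; width 1.

Checking the three conditions: (i) the bags cover all of {0, 1, 2, 3, 4}; (ii) for each edge, some bag contains both endpoints; (iii) the bags containing any fixed vertex form a subtree. All hold, so the decomposition is valid with width 2 − 1 = 1.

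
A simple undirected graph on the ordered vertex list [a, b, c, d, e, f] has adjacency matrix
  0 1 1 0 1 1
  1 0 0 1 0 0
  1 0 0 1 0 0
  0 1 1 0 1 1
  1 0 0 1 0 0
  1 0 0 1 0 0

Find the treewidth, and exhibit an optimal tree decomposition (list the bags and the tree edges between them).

The largest bag has 3 vertices, giving width 2; this decomposition certifies tw(G) ≤ 2. For the lower bound, G contains the cycle d–f–a–e–d, so G is not a forest; only forests have treewidth ≤ 1, hence tw(G) ≥ 2. Therefore the treewidth is 2.

Treewidth 2.
Bags: B1 = {a, d, f}  B2 = {a, d, e}  B3 = {a, b, d}  B4 = {a, c, d}
Tree: B1–B2, B2–B3, B3–B4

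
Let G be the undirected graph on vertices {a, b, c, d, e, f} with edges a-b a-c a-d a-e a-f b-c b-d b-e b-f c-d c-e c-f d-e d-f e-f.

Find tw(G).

A width-5 tree decomposition is:
Bags: B1 = {a, b, c, d, e, f}
Tree: (single bag)
With just one bag of size 6, the width is 6 − 1 = 5, so tw(G) ≤ 5. Conversely, {a, b, c, d, e, f} is a clique of size 6, and the vertices of any clique must share a bag in every tree decomposition; so some bag has ≥ 6 vertices and tw(G) ≥ 5. Hence tw(G) = 5 exactly.

5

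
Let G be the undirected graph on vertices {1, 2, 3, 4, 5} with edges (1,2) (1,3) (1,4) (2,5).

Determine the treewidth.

1

A width-1 tree decomposition is:
Bags: B1 = {2, 5}  B2 = {1, 2}  B3 = {1, 4}  B4 = {1, 3}
Tree: B1–B2, B2–B3, B3–B4
The largest bag has 2 vertices, giving width 1; this decomposition certifies tw(G) ≤ 1. G has an edge, so its treewidth is at least 1. Therefore the treewidth is 1.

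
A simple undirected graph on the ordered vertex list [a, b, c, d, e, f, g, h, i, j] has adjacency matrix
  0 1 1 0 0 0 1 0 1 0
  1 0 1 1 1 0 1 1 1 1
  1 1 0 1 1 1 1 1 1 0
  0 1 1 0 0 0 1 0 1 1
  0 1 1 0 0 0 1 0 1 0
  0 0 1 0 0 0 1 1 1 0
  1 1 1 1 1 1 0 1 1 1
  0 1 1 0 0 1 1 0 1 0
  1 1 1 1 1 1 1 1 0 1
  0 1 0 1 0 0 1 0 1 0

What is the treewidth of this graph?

A width-4 tree decomposition is:
Bags: B1 = {b, c, e, g, i}  B2 = {b, c, d, g, i}  B3 = {a, b, c, g, i}  B4 = {b, c, g, h, i}  B5 = {c, f, g, h, i}  B6 = {b, d, g, i, j}
Tree: B1–B2, B1–B3, B3–B4, B4–B5, B2–B6
Every bag has size at most 5, so the width is 5 − 1 = 4 and tw(G) ≤ 4. For the lower bound, the 5 vertices {c, f, g, h, i} are pairwise adjacent, and any tree decomposition puts a clique entirely inside one bag — forcing width ≥ 4. Therefore the treewidth is 4.

4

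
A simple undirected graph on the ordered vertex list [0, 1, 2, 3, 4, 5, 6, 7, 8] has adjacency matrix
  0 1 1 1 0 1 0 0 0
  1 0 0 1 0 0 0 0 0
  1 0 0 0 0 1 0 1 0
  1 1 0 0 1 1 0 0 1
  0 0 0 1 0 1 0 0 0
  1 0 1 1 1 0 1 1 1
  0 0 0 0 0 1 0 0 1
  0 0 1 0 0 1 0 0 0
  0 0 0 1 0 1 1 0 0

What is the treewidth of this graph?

A width-2 tree decomposition is:
Bags: B1 = {0, 3, 5}  B2 = {3, 4, 5}  B3 = {0, 1, 3}  B4 = {0, 2, 5}  B5 = {3, 5, 8}  B6 = {5, 6, 8}  B7 = {2, 5, 7}
Tree: B1–B2, B1–B3, B1–B4, B2–B5, B5–B6, B4–B7
Each bag holds 3 vertices, so the decomposition has width 2, which upper-bounds the treewidth. For the lower bound, the 3 vertices {0, 1, 3} are pairwise adjacent, and any tree decomposition puts a clique entirely inside one bag — forcing width ≥ 2. Combining the bounds, tw(G) = 2.

2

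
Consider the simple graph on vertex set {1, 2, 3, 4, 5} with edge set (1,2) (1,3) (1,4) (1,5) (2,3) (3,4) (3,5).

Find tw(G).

2

A width-2 tree decomposition is:
Bags: B1 = {1, 2, 3}  B2 = {1, 3, 4}  B3 = {1, 3, 5}
Tree: B1–B2, B1–B3
Every bag has size at most 3, so the width is 3 − 1 = 2 and tw(G) ≤ 2. For the lower bound, the 3 vertices {1, 2, 3} are pairwise adjacent, and any tree decomposition puts a clique entirely inside one bag — forcing width ≥ 2. Therefore the treewidth is 2.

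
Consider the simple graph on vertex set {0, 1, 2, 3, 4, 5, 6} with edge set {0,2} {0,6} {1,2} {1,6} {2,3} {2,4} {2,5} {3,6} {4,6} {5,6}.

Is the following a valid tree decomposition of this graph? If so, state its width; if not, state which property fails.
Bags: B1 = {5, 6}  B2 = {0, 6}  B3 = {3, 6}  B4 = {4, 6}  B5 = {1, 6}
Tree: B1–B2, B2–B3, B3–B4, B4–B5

A tree decomposition must satisfy three properties: every vertex lies in some bag; for every edge, both endpoints lie together in some bag; and for every vertex, the bags containing it form a connected subtree. Here vertex 2 appears in no bag, so the decomposition is invalid.

No — vertex 2 appears in no bag.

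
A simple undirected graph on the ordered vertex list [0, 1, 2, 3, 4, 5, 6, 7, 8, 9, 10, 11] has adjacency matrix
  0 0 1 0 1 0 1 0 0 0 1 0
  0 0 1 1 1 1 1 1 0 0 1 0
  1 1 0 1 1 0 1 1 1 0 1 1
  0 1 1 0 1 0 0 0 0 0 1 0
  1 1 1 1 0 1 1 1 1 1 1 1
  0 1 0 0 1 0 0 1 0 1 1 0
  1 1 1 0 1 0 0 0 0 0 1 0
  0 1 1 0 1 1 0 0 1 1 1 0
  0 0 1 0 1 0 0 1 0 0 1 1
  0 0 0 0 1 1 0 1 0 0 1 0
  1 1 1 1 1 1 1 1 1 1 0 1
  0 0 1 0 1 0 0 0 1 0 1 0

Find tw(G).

A width-4 tree decomposition is:
Bags: B1 = {1, 2, 4, 6, 10}  B2 = {1, 2, 4, 7, 10}  B3 = {1, 2, 3, 4, 10}  B4 = {0, 2, 4, 6, 10}  B5 = {1, 4, 5, 7, 10}  B6 = {2, 4, 7, 8, 10}  B7 = {4, 5, 7, 9, 10}  B8 = {2, 4, 8, 10, 11}
Tree: B1–B2, B2–B3, B1–B4, B2–B5, B2–B6, B5–B7, B6–B8
Every bag has size at most 5, so the width is 5 − 1 = 4 and tw(G) ≤ 4. Conversely, {4, 5, 7, 9, 10} is a clique of size 5, and the vertices of any clique must share a bag in every tree decomposition; so some bag has ≥ 5 vertices and tw(G) ≥ 4. Therefore the treewidth is 4.

4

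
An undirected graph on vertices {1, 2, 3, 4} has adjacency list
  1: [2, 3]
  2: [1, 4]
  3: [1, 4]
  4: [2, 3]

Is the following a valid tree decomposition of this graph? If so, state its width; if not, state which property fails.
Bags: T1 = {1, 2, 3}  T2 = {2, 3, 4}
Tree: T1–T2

Yes; width 2.

Every vertex of G appears in some bag (union = {1, 2, 3, 4}); every edge is covered by a bag; and for each vertex v the set of bags containing v is connected in the bag tree. The decomposition is therefore valid. The largest bag has 3 vertices, so the width is 2.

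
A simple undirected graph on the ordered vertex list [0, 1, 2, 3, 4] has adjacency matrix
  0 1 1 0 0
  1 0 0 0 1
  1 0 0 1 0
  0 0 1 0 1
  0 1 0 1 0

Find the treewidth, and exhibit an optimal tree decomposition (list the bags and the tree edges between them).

The largest bag has 3 vertices, giving width 2; this decomposition certifies tw(G) ≤ 2. Since 1–4–3–2–0–1 is a cycle in G, G is not acyclic. Forests are exactly the graphs of treewidth ≤ 1, so tw(G) ≥ 2. Combining the bounds, tw(G) = 2.

Treewidth 2.
Bags: B1 = {1, 3, 4}  B2 = {1, 2, 3}  B3 = {0, 1, 2}
Tree: B1–B2, B2–B3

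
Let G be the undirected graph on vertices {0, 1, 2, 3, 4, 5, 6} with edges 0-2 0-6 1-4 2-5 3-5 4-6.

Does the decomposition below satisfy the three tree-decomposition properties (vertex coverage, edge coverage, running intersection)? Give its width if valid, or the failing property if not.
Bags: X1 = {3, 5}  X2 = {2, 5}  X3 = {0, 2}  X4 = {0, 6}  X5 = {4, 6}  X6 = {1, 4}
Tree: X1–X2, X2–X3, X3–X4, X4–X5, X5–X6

Vertex coverage: the bags together contain {0, 1, 2, 3, 4, 5, 6}, the full vertex set. Edge coverage: each edge of G has both endpoints in at least one bag. Running intersection: for every vertex, the bags containing it form a connected subtree. All three properties hold, so this is a valid tree decomposition of width max|bag| − 1 = 1, and hence tw(G) ≤ 1.

Yes; width 1.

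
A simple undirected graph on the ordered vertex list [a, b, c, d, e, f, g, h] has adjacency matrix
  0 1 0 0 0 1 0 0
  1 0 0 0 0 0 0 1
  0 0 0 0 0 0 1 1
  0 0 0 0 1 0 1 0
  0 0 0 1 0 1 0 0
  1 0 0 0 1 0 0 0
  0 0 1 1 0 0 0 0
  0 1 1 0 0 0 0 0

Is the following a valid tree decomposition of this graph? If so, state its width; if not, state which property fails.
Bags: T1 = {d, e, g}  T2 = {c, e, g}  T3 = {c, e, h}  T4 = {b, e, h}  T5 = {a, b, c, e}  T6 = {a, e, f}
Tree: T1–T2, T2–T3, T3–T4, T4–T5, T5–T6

A tree decomposition must satisfy three properties: every vertex lies in some bag; for every edge, both endpoints lie together in some bag; and for every vertex, the bags containing it form a connected subtree. Here bags containing vertex c are not connected in the tree, so the decomposition is invalid.

No — bags containing vertex c are not connected in the tree.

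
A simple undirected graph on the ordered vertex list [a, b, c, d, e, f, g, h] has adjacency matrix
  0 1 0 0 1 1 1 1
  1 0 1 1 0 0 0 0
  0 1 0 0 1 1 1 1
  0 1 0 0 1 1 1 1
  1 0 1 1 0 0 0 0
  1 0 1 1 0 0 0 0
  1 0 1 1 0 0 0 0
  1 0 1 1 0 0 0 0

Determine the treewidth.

A width-3 tree decomposition is:
Bags: B1 = {a, c, d, f}  B2 = {a, c, d, h}  B3 = {a, c, d, e}  B4 = {a, b, c, d}  B5 = {a, c, d, g}
Tree: B1–B2, B2–B3, B3–B4, B4–B5
Each bag holds 4 vertices, so the decomposition has width 3, which upper-bounds the treewidth. For the lower bound: the 4 vertex sets {d,f}, {c,h}, {a}, {e} are disjoint, each induces a connected subgraph, and every pair is joined by at least one edge of G. Contracting each set to a single vertex therefore yields K_{4} as a minor, and since treewidth is minor-monotone, tw(G) ≥ tw(K_{4}) = 3. Hence tw(G) = 3 exactly.

3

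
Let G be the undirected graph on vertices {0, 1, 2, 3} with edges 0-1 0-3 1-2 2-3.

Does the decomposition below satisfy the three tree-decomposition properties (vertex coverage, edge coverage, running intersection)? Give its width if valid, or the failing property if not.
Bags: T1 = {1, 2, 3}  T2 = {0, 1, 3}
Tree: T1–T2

Vertex coverage: the bags together contain {0, 1, 2, 3}, the full vertex set. Edge coverage: each edge of G has both endpoints in at least one bag. Running intersection: for every vertex, the bags containing it form a connected subtree. All three properties hold, so this is a valid tree decomposition of width max|bag| − 1 = 2, and hence tw(G) ≤ 2.

Yes; width 2.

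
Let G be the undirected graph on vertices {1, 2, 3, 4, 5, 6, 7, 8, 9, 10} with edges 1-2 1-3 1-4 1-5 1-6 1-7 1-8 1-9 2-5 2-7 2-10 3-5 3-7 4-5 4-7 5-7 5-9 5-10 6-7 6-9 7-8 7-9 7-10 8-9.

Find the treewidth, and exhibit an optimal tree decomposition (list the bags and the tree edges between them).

Every bag has size at most 4, so the width is 4 − 1 = 3 and tw(G) ≤ 3. On the other hand G contains the 4-clique {1, 7, 8, 9}. A clique must lie in a single bag of any decomposition, so no decomposition can have width below 3. Combining the bounds, tw(G) = 3.

Treewidth 3.
Bags: B1 = {1, 5, 7, 9}  B2 = {1, 2, 5, 7}  B3 = {1, 7, 8, 9}  B4 = {1, 3, 5, 7}  B5 = {2, 5, 7, 10}  B6 = {1, 6, 7, 9}  B7 = {1, 4, 5, 7}
Tree: B1–B2, B1–B3, B2–B4, B2–B5, B3–B6, B2–B7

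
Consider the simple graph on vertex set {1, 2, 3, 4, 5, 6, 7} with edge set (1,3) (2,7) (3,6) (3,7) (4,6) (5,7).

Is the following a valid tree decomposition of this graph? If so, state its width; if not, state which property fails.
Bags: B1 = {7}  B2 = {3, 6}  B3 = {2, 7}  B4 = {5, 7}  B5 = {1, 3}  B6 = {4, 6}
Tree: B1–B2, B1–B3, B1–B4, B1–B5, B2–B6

No — edge (3,7) lies in no bag.

A tree decomposition must satisfy three properties: every vertex lies in some bag; for every edge, both endpoints lie together in some bag; and for every vertex, the bags containing it form a connected subtree. Here edge (3,7) lies in no bag, so the decomposition is invalid.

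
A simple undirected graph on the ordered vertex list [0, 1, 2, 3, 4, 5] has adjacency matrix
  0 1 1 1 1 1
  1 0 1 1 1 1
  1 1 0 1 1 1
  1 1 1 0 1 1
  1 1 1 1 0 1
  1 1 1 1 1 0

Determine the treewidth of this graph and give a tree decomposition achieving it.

With just one bag of size 6, the width is 6 − 1 = 5, so tw(G) ≤ 5. Conversely, {0, 1, 2, 3, 4, 5} is a clique of size 6, and the vertices of any clique must share a bag in every tree decomposition; so some bag has ≥ 6 vertices and tw(G) ≥ 5. Combining the bounds, tw(G) = 5.

Treewidth 5.
Bags: B1 = {0, 1, 2, 3, 4, 5}
Tree: (single bag)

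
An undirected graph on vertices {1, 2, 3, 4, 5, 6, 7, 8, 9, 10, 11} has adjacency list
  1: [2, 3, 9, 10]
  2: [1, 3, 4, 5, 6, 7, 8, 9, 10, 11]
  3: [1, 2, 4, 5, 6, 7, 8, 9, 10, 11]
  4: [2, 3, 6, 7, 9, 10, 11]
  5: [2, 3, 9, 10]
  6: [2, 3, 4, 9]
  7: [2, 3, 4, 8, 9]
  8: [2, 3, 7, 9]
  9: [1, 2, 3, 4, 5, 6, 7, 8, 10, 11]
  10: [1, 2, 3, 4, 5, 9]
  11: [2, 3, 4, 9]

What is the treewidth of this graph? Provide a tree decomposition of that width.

Treewidth 4.
One such decomposition:
Bags: B1 = {2, 3, 7, 8, 9}  B2 = {2, 3, 4, 7, 9}  B3 = {2, 3, 4, 9, 10}  B4 = {2, 3, 4, 6, 9}  B5 = {1, 2, 3, 9, 10}  B6 = {2, 3, 5, 9, 10}  B7 = {2, 3, 4, 9, 11}
Tree: B1–B2, B2–B3, B3–B4, B3–B5, B3–B6, B2–B7

Every bag has size at most 5, so the width is 5 − 1 = 4 and tw(G) ≤ 4. Conversely, {2, 3, 7, 8, 9} is a clique of size 5, and the vertices of any clique must share a bag in every tree decomposition; so some bag has ≥ 5 vertices and tw(G) ≥ 4. Hence tw(G) = 4 exactly.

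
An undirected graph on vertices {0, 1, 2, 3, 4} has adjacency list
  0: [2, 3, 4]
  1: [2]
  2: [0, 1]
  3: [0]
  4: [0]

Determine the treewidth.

A width-1 tree decomposition is:
Bags: B1 = {0, 2}  B2 = {0, 4}  B3 = {0, 3}  B4 = {1, 2}
Tree: B1–B2, B1–B3, B1–B4
The largest bag has 2 vertices, giving width 1; this decomposition certifies tw(G) ≤ 1. Any graph with an edge has treewidth ≥ 1, and G has the edge 0–2. The upper and lower bounds meet at 1, so that is the treewidth.

1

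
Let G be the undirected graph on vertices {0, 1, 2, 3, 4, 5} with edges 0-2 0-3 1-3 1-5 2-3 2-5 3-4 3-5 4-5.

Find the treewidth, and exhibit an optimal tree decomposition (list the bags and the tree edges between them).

Treewidth 2.
One optimal decomposition is:
Bags: B1 = {3, 4, 5}  B2 = {1, 3, 5}  B3 = {2, 3, 5}  B4 = {0, 2, 3}
Tree: B1–B2, B2–B3, B3–B4

Each bag holds 3 vertices, so the decomposition has width 2, which upper-bounds the treewidth. On the other hand G contains the 3-clique {0, 2, 3}. A clique must lie in a single bag of any decomposition, so no decomposition can have width below 2. The upper and lower bounds meet at 2, so that is the treewidth.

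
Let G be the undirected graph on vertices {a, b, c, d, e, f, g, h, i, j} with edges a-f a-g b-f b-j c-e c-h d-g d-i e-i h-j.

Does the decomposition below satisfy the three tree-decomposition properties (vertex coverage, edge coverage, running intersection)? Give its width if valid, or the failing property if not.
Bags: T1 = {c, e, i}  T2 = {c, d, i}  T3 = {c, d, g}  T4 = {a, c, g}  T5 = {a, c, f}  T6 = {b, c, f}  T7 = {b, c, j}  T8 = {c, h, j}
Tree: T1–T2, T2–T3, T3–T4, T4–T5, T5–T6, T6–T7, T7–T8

Yes; width 2.

Every vertex of G appears in some bag (union = {a, b, c, d, e, f, g, h, i, j}); every edge is covered by a bag; and for each vertex v the set of bags containing v is connected in the bag tree. The decomposition is therefore valid. The largest bag has 3 vertices, so the width is 2.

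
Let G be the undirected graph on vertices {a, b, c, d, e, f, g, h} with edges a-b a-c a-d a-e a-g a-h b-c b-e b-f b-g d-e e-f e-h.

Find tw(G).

2

A width-2 tree decomposition is:
Bags: B1 = {a, b, e}  B2 = {a, b, g}  B3 = {b, e, f}  B4 = {a, d, e}  B5 = {a, e, h}  B6 = {a, b, c}
Tree: B1–B2, B1–B3, B1–B4, B1–B5, B2–B6
Every bag has size at most 3, so the width is 3 − 1 = 2 and tw(G) ≤ 2. On the other hand G contains the 3-clique {a, d, e}. A clique must lie in a single bag of any decomposition, so no decomposition can have width below 2. Combining the bounds, tw(G) = 2.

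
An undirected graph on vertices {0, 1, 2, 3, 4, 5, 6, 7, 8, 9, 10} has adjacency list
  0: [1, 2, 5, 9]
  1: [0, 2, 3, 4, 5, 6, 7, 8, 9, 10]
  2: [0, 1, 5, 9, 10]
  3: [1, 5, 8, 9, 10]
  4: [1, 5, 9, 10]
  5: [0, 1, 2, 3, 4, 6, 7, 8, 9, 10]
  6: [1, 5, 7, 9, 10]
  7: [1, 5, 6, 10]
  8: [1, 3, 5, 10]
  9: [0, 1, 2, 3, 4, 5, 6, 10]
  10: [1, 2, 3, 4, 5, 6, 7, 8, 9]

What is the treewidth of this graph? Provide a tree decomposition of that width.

Treewidth 4.
One such decomposition:
Bags: B1 = {1, 5, 6, 9, 10}  B2 = {1, 5, 6, 7, 10}  B3 = {1, 2, 5, 9, 10}  B4 = {1, 3, 5, 9, 10}  B5 = {1, 4, 5, 9, 10}  B6 = {0, 1, 2, 5, 9}  B7 = {1, 3, 5, 8, 10}
Tree: B1–B2, B1–B3, B3–B4, B3–B5, B3–B6, B4–B7

Each bag holds 5 vertices, so the decomposition has width 4, which upper-bounds the treewidth. Conversely, {0, 1, 2, 5, 9} is a clique of size 5, and the vertices of any clique must share a bag in every tree decomposition; so some bag has ≥ 5 vertices and tw(G) ≥ 4. The upper and lower bounds meet at 4, so that is the treewidth.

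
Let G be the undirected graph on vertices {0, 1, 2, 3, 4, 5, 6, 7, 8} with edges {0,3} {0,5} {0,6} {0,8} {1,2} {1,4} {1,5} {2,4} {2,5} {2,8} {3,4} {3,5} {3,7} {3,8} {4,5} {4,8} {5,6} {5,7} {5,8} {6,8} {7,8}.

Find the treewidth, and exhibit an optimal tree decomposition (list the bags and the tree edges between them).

Treewidth 3.
One optimal decomposition is:
Bags: B1 = {2, 4, 5, 8}  B2 = {3, 4, 5, 8}  B3 = {3, 5, 7, 8}  B4 = {0, 3, 5, 8}  B5 = {1, 2, 4, 5}  B6 = {0, 5, 6, 8}
Tree: B1–B2, B2–B3, B2–B4, B1–B5, B4–B6

Every bag has size at most 4, so the width is 4 − 1 = 3 and tw(G) ≤ 3. On the other hand G contains the 4-clique {2, 4, 5, 8}. A clique must lie in a single bag of any decomposition, so no decomposition can have width below 3. Hence tw(G) = 3 exactly.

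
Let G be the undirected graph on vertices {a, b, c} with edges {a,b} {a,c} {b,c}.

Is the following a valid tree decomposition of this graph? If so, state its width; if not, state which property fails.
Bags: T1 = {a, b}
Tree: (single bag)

No — vertex c appears in no bag.

A tree decomposition must satisfy three properties: every vertex lies in some bag; for every edge, both endpoints lie together in some bag; and for every vertex, the bags containing it form a connected subtree. Here vertex c appears in no bag, so the decomposition is invalid.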